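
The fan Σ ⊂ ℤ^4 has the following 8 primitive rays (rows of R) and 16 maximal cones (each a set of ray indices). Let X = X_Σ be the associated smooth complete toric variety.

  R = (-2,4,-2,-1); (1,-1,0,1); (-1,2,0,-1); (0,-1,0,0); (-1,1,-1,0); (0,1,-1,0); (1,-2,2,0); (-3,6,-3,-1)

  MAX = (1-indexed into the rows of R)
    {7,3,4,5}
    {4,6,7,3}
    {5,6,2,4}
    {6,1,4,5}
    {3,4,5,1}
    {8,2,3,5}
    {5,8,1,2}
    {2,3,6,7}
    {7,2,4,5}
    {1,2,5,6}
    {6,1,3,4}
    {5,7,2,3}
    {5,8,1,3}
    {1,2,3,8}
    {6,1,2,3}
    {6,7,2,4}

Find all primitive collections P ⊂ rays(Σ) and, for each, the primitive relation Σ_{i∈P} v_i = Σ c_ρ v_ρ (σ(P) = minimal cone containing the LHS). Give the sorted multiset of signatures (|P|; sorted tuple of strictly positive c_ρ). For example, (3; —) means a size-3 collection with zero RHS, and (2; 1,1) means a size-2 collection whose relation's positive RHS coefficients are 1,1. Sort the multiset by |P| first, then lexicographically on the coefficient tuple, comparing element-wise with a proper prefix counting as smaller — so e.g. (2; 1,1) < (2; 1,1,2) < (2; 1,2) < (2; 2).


Primitive collections (9):

  P={1,7}:  v_{1} + v_{7} = v_{3}  ⟹  sig = (2; 1)
  P={4,8}:  v_{4} + v_{8} = v_{1} + v_{5}  ⟹  sig = (2; 1,1)
  P={7,8}:  v_{7} + v_{8} = v_{2} + 2·v_{3} + v_{5}  ⟹  sig = (2; 1,1,2)
  P={6,8}:  v_{6} + v_{8} = 2·v_{1} + v_{2}  ⟹  sig = (2; 1,2)
  P={2,3,4}:  v_{2} + v_{3} + v_{4} = 0  ⟹  sig = (3; —)
  P={5,6,7}:  v_{5} + v_{6} + v_{7} = 0  ⟹  sig = (3; —)
  P={3,5,6}:  v_{3} + v_{5} + v_{6} = v_{1}  ⟹  sig = (3; 1)
  P={1,2,4}:  v_{1} + v_{2} + v_{4} = v_{5} + v_{6}  ⟹  sig = (3; 1,1)
  P={1,2,3,5}:  v_{1} + v_{2} + v_{3} + v_{5} = v_{8}  ⟹  sig = (4; 1)

so the primitive-relation signature multiset is
    |P|=2: 4 collections, coeffs (1), (1,1), (1,1,2), (1,2)
    |P|=3: 4 collections, coeffs (), (), (1), (1,1)
    |P|=4: 1 collection, coeffs (1)


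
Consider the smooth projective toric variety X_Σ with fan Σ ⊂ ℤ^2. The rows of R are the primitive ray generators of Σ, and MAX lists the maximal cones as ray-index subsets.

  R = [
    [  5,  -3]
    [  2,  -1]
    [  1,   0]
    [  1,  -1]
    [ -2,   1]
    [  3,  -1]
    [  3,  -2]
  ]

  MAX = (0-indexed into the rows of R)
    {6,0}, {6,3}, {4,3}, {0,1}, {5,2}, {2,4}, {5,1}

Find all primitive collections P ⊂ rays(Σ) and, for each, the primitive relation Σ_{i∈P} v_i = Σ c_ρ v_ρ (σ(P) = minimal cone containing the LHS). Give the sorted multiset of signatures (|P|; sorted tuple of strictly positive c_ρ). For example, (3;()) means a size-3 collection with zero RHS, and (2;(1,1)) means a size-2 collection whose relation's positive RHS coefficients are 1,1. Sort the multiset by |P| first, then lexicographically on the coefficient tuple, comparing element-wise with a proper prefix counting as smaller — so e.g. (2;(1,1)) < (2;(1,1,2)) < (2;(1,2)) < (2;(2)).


|primitive collections| = 14. Relations:

  {1,4}:  v_{1} + v_{4} = 0  so sig = (2;())
  {0,4}:  v_{0} + v_{4} = v_{6}  so sig = (2;(1))
  {1,2}:  v_{1} + v_{2} = v_{5}  so sig = (2;(1))
  {1,3}:  v_{1} + v_{3} = v_{6}  so sig = (2;(1))
  {1,6}:  v_{1} + v_{6} = v_{0}  so sig = (2;(1))
  {2,3}:  v_{2} + v_{3} = v_{1}  so sig = (2;(1))
  {4,5}:  v_{4} + v_{5} = v_{2}  so sig = (2;(1))
  {4,6}:  v_{4} + v_{6} = v_{3}  so sig = (2;(1))
  {0,3}:  v_{0} + v_{3} = 2·v_{6}  so sig = (2;(2))
  {2,6}:  v_{2} + v_{6} = 2·v_{1}  so sig = (2;(2))
  {3,5}:  v_{3} + v_{5} = 2·v_{1}  so sig = (2;(2))
  {0,2}:  v_{0} + v_{2} = 3·v_{1}  so sig = (2;(3))
  {5,6}:  v_{5} + v_{6} = 3·v_{1}  so sig = (2;(3))
  {0,5}:  v_{0} + v_{5} = 4·v_{1}  so sig = (2;(4))

so the primitive-relation signature multiset is
    (2;())
    (2;(1))
    (2;(1))
    (2;(1))
    (2;(1))
    (2;(1))
    (2;(1))
    (2;(1))
    (2;(2))
    (2;(2))
    (2;(2))
    (2;(3))
    (2;(3))
    (2;(4))


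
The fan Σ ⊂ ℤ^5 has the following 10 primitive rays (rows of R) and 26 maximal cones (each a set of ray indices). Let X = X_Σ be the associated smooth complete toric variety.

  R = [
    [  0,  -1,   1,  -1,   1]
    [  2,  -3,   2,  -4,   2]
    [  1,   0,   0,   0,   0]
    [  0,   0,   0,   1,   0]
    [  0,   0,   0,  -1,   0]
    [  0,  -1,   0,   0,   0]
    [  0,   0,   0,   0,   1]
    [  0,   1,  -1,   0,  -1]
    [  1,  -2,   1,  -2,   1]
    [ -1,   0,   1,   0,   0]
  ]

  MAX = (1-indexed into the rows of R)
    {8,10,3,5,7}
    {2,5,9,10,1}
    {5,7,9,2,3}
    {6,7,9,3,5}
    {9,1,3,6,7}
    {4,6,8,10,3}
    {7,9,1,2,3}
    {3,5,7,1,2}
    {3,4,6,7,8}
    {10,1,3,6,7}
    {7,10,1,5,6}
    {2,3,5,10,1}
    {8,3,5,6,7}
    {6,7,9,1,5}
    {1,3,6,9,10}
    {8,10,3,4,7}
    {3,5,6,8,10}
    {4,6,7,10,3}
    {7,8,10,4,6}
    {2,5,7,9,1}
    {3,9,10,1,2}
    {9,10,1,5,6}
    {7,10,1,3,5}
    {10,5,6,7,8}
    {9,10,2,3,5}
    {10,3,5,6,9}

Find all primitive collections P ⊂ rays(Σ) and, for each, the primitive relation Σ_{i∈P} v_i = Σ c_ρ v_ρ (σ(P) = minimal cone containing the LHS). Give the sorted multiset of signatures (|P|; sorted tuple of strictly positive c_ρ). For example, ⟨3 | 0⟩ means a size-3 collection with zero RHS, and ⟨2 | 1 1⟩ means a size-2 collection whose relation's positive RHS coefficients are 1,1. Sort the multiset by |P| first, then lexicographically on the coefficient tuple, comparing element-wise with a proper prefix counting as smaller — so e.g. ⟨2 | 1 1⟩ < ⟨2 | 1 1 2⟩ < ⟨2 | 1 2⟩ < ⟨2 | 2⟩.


|primitive collections| = 14. Relations:

  • {4,5}:  v_{4} + v_{5} = 0  ⇒ sig = ⟨2 | 0⟩
  • {1,8}:  v_{1} + v_{8} = v_{5}  ⇒ sig = ⟨2 | 1⟩
  • {2,4}:  v_{2} + v_{4} = v_{1} + v_{3} + v_{9}  ⇒ sig = ⟨2 | 1 1 1⟩
  • {4,9}:  v_{4} + v_{9} = v_{1} + v_{3} + v_{6}  ⇒ sig = ⟨2 | 1 1 1⟩
  • {1,4}:  v_{1} + v_{4} = v_{3} + v_{6} + v_{7} + v_{10}  ⇒ sig = ⟨2 | 1 1 1 1⟩
  • {2,8}:  v_{2} + v_{8} = v_{3} + 2·v_{5} + v_{9}  ⇒ sig = ⟨2 | 1 1 2⟩
  • {8,9}:  v_{8} + v_{9} = v_{3} + 2·v_{5} + v_{6}  ⇒ sig = ⟨2 | 1 1 2⟩
  • {2,6}:  v_{2} + v_{6} = 2·v_{9}  ⇒ sig = ⟨2 | 2⟩
  • {2,7,10}:  v_{2} + v_{7} + v_{10} = 3·v_{1} + v_{3} + v_{5}  ⇒ sig = ⟨3 | 1 1 3⟩
  • {7,9,10}:  v_{7} + v_{9} + v_{10} = 2·v_{1}  ⇒ sig = ⟨3 | 2⟩
  • {1,3,5,6}:  v_{1} + v_{3} + v_{5} + v_{6} = v_{9}  ⇒ sig = ⟨4 | 1⟩
  • {1,3,5,9}:  v_{1} + v_{3} + v_{5} + v_{9} = v_{2}  ⇒ sig = ⟨4 | 1⟩
  • {3,6,7,8,10}:  v_{3} + v_{6} + v_{7} + v_{8} + v_{10} = 0  ⇒ sig = ⟨5 | 0⟩
  • {3,5,6,7,10}:  v_{3} + v_{5} + v_{6} + v_{7} + v_{10} = v_{1}  ⇒ sig = ⟨5 | 1⟩

so the primitive-relation signature multiset is
    |P|=2: 8 collections, coeffs (), (1), (1,1,1), (1,1,1), (1,1,1,1), (1,1,2), (1,1,2), (2)
    |P|=3: 2 collections, coeffs (1,1,3), (2)
    |P|=4: 2 collections, coeffs (1), (1)
    |P|=5: 2 collections, coeffs (), (1)


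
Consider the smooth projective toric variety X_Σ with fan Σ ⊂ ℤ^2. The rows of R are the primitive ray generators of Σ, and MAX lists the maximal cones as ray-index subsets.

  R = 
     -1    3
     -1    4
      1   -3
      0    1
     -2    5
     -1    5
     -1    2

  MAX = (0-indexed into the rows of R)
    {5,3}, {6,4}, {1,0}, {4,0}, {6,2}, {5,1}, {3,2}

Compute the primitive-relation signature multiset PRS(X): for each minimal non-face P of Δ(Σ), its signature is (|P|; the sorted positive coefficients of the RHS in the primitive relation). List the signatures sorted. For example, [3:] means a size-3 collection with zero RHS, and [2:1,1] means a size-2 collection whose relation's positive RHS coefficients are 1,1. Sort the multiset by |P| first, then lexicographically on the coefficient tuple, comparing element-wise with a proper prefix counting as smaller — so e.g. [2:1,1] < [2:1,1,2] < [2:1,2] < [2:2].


Σ has 14 primitive collections:

  • {0,2}:  v_{0} + v_{2} = 0 — sig = [2:]
  • {0,3}:  v_{0} + v_{3} = v_{1} — sig = [2:1]
  • {0,6}:  v_{0} + v_{6} = v_{4} — sig = [2:1]
  • {1,2}:  v_{1} + v_{2} = v_{3} — sig = [2:1]
  • {1,3}:  v_{1} + v_{3} = v_{5} — sig = [2:1]
  • {2,4}:  v_{2} + v_{4} = v_{6} — sig = [2:1]
  • {3,6}:  v_{3} + v_{6} = v_{0} — sig = [2:1]
  • {5,6}:  v_{5} + v_{6} = v_{0} + v_{1} — sig = [2:1,1]
  • {4,5}:  v_{4} + v_{5} = 2·v_{0} + v_{1} — sig = [2:1,2]
  • {0,5}:  v_{0} + v_{5} = 2·v_{1} — sig = [2:2]
  • {1,6}:  v_{1} + v_{6} = 2·v_{0} — sig = [2:2]
  • {2,5}:  v_{2} + v_{5} = 2·v_{3} — sig = [2:2]
  • {3,4}:  v_{3} + v_{4} = 2·v_{0} — sig = [2:2]
  • {1,4}:  v_{1} + v_{4} = 3·v_{0} — sig = [2:3]

so the primitive-relation signature multiset is
    |P|=2: 14 collections, coeffs (), (1), (1), (1), (1), (1), (1), (1,1), (1,2), (2), (2), (2), (2), (3)


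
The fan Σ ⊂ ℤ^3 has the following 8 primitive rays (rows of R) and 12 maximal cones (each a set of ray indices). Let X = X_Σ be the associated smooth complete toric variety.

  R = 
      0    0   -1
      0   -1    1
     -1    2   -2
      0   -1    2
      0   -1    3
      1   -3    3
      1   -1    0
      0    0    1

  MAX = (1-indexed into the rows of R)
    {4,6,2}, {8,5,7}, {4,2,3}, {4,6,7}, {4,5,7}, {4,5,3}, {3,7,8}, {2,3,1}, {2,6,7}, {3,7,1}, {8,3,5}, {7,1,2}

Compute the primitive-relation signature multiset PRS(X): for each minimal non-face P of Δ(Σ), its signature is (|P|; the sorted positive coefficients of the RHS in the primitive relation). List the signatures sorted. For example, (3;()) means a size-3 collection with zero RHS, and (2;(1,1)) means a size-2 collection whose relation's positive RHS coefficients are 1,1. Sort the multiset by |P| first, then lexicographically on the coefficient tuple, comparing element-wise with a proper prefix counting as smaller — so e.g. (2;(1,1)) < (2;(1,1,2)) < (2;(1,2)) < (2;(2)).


Minimal non-faces — 14 found among 8 rays, 12 max cones:

  {1,8}:  v_{1} + v_{8} = 0 — sig = (2;())
  {1,4}:  v_{1} + v_{4} = v_{2} — sig = (2;(1))
  {1,5}:  v_{1} + v_{5} = v_{4} — sig = (2;(1))
  {2,8}:  v_{2} + v_{8} = v_{4} — sig = (2;(1))
  {3,6}:  v_{3} + v_{6} = v_{2} — sig = (2;(1))
  {4,8}:  v_{4} + v_{8} = v_{5} — sig = (2;(1))
  {1,6}:  v_{1} + v_{6} = 2·v_{2} + v_{7} — sig = (2;(1,2))
  {6,8}:  v_{6} + v_{8} = 2·v_{4} + v_{7} — sig = (2;(1,2))
  {5,6}:  v_{5} + v_{6} = 3·v_{4} + v_{7} — sig = (2;(1,3))
  {2,5}:  v_{2} + v_{5} = 2·v_{4} — sig = (2;(2))
  {3,4,7}:  v_{3} + v_{4} + v_{7} = 0 — sig = (3;())
  {2,3,7}:  v_{2} + v_{3} + v_{7} = v_{1} — sig = (3;(1))
  {2,4,7}:  v_{2} + v_{4} + v_{7} = v_{6} — sig = (3;(1))
  {3,5,7}:  v_{3} + v_{5} + v_{7} = v_{8} — sig = (3;(1))

Signatures (|P|; sorted positive RHS coefficients), sorted:
[(2;()), (2;(1)), (2;(1)), (2;(1)), (2;(1)), (2;(1)), (2;(1,2)), (2;(1,2)), (2;(1,3)), (2;(2)), (3;()), (3;(1)), (3;(1)), (3;(1))]


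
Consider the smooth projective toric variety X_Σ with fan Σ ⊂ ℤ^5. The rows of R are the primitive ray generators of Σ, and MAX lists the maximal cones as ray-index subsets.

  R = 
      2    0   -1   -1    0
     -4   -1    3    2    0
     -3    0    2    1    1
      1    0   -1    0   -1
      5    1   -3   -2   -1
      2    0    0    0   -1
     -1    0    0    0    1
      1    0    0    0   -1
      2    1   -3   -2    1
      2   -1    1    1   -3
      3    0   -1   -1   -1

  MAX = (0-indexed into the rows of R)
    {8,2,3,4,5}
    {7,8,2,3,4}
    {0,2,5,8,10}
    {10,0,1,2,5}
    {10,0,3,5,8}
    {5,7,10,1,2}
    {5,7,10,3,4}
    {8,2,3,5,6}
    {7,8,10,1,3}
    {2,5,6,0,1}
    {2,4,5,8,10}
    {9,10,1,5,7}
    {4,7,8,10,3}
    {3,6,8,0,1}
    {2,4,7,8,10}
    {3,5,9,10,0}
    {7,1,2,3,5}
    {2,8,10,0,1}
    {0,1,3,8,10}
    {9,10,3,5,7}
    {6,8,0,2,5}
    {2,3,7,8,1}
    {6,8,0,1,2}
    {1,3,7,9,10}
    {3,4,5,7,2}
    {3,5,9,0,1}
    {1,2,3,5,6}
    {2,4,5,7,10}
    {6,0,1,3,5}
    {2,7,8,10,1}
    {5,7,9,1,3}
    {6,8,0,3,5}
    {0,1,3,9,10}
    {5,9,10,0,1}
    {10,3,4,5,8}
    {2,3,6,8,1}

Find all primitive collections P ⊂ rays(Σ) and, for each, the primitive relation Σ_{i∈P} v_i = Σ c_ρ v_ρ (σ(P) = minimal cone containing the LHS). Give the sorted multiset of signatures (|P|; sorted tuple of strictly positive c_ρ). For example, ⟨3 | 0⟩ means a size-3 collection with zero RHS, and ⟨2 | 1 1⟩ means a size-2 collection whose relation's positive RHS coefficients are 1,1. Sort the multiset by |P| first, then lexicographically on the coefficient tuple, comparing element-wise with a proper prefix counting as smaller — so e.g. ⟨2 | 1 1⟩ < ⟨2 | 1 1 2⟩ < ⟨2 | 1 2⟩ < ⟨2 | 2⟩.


|primitive collections| = 15. Relations:

  {6,7}:  v_{6} + v_{7} = 0  →  sig = ⟨2 | 0⟩
  {0,7}:  v_{0} + v_{7} = v_{10}  →  sig = ⟨2 | 1⟩
  {1,4}:  v_{1} + v_{4} = v_{7}  →  sig = ⟨2 | 1⟩
  {6,10}:  v_{6} + v_{10} = v_{0}  →  sig = ⟨2 | 1⟩
  {4,6}:  v_{4} + v_{6} = v_{5} + v_{8}  →  sig = ⟨2 | 1 1⟩
  {8,9}:  v_{8} + v_{9} = v_{3} + v_{10}  →  sig = ⟨2 | 1 1⟩
  {0,4}:  v_{0} + v_{4} = v_{5} + v_{8} + v_{10}  →  sig = ⟨2 | 1 1 1⟩
  {2,9}:  v_{2} + v_{9} = v_{1} + v_{5} + v_{7}  →  sig = ⟨2 | 1 1 1⟩
  {4,9}:  v_{4} + v_{9} = v_{3} + v_{5} + v_{7} + v_{10}  →  sig = ⟨2 | 1 1 1 1⟩
  {6,9}:  v_{6} + v_{9} = v_{0} + v_{1} + v_{3} + v_{5}  →  sig = ⟨2 | 1 1 1 1⟩
  {0,2,3}:  v_{0} + v_{2} + v_{3} = 0  →  sig = ⟨3 | 0⟩
  {1,5,8}:  v_{1} + v_{5} + v_{8} = 0  →  sig = ⟨3 | 0⟩
  {2,3,10}:  v_{2} + v_{3} + v_{10} = v_{7}  →  sig = ⟨3 | 1⟩
  {5,7,8}:  v_{5} + v_{7} + v_{8} = v_{4}  →  sig = ⟨3 | 1⟩
  {1,3,5,10}:  v_{1} + v_{3} + v_{5} + v_{10} = v_{9}  →  sig = ⟨4 | 1⟩

so the primitive-relation signature multiset is
{ ⟨2 | 0⟩,  ⟨2 | 1⟩ ×3,  ⟨2 | 1 1⟩ ×2,  ⟨2 | 1 1 1⟩ ×2,  ⟨2 | 1 1 1 1⟩ ×2,  ⟨3 | 0⟩ ×2,  ⟨3 | 1⟩ ×2,  ⟨4 | 1⟩ }


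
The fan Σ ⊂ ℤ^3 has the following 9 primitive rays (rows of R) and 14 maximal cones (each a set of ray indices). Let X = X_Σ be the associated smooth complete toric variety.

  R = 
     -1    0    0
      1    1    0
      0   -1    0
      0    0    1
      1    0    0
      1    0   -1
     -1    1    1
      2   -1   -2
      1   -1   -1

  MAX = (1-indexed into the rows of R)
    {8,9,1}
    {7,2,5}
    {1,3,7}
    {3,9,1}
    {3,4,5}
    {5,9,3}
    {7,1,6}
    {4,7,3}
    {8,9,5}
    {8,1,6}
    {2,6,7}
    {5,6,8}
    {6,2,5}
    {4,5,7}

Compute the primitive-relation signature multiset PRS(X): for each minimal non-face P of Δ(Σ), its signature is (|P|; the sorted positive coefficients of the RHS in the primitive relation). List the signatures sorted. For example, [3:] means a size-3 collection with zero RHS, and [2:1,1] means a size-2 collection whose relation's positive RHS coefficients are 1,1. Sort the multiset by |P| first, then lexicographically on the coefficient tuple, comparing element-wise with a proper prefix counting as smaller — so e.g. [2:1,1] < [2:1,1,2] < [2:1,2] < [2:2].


Primitive collections (17):

  P = {1,5}:  v_{1} + v_{5} = 0 ; sig = [2:]
  P = {7,9}:  v_{7} + v_{9} = 0 ; sig = [2:]
  P = {2,3}:  v_{2} + v_{3} = v_{5} ; sig = [2:1]
  P = {3,6}:  v_{3} + v_{6} = v_{9} ; sig = [2:1]
  P = {4,6}:  v_{4} + v_{6} = v_{5} ; sig = [2:1]
  P = {6,9}:  v_{6} + v_{9} = v_{8} ; sig = [2:1]
  P = {7,8}:  v_{7} + v_{8} = v_{6} ; sig = [2:1]
  P = {1,2}:  v_{1} + v_{2} = v_{6} + v_{7} ; sig = [2:1,1]
  P = {1,4}:  v_{1} + v_{4} = v_{3} + v_{7} ; sig = [2:1,1]
  P = {2,9}:  v_{2} + v_{9} = v_{5} + v_{6} ; sig = [2:1,1]
  P = {4,8}:  v_{4} + v_{8} = v_{5} + v_{9} ; sig = [2:1,1]
  P = {4,9}:  v_{4} + v_{9} = v_{3} + v_{5} ; sig = [2:1,1]
  P = {2,4}:  v_{2} + v_{4} = 2·v_{5} + v_{7} ; sig = [2:1,2]
  P = {2,8}:  v_{2} + v_{8} = v_{5} + 2·v_{6} ; sig = [2:1,2]
  P = {3,8}:  v_{3} + v_{8} = 2·v_{9} ; sig = [2:2]
  P = {3,5,7}:  v_{3} + v_{5} + v_{7} = v_{4} ; sig = [3:1]
  P = {5,6,7}:  v_{5} + v_{6} + v_{7} = v_{2} ; sig = [3:1]

so the primitive-relation signature multiset is
{ [2:] ×2,  [2:1] ×5,  [2:1,1] ×5,  [2:1,2] ×2,  [2:2],  [3:1] ×2 }


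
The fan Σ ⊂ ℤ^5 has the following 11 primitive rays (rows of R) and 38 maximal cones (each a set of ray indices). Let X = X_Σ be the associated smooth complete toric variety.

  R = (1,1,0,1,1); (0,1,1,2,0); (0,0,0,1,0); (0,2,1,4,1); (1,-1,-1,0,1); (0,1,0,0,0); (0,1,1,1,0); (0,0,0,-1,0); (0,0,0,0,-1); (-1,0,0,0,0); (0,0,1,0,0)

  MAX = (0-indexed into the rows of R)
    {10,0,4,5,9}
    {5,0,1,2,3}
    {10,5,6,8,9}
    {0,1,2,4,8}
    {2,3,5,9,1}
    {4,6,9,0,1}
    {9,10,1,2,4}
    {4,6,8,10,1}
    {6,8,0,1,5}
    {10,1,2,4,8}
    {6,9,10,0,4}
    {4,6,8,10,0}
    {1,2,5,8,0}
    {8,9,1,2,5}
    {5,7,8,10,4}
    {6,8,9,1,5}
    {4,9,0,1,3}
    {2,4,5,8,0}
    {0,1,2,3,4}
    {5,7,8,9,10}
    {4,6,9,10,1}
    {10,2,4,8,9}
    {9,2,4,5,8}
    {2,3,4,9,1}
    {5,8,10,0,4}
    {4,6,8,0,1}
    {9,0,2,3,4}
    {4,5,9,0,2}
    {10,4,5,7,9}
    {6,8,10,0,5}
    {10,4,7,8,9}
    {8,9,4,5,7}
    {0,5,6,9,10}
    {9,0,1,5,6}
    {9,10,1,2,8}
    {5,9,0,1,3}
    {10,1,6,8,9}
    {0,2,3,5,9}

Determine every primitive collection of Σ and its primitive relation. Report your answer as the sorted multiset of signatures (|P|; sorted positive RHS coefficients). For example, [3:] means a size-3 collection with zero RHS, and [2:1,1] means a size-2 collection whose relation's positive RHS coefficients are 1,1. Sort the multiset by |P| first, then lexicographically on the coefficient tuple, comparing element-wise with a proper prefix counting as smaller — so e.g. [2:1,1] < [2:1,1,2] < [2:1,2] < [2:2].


|primitive collections| = 21. Relations:

  P = {2,7}:  v_{2} + v_{7} = 0 — sig = [2:]
  P = {1,7}:  v_{1} + v_{7} = v_{6} — sig = [2:1]
  P = {2,6}:  v_{2} + v_{6} = v_{1} — sig = [2:1]
  P = {6,7}:  v_{6} + v_{7} = v_{5} + v_{10} — sig = [2:1,1]
  P = {3,7}:  v_{3} + v_{7} = v_{0} + v_{1} + v_{9} — sig = [2:1,1,1]
  P = {3,10}:  v_{3} + v_{10} = v_{1} + v_{4} + 2·v_{6} + v_{9} — sig = [2:1,1,1,2]
  P = {0,7}:  v_{0} + v_{7} = v_{4} + 2·v_{5} + v_{10} — sig = [2:1,1,2]
  P = {3,6}:  v_{3} + v_{6} = v_{0} + 2·v_{1} + v_{9} — sig = [2:1,1,2]
  P = {3,8}:  v_{3} + v_{8} = v_{1} + 2·v_{2} + v_{5} — sig = [2:1,1,2]
  P = {2,5,10}:  v_{2} + v_{5} + v_{10} = v_{6} — sig = [3:1]
  P = {4,5,6}:  v_{4} + v_{5} + v_{6} = v_{0} — sig = [3:1]
  P = {0,8,9}:  v_{0} + v_{8} + v_{9} = v_{2} + v_{5} — sig = [3:1,1]
  P = {1,4,5}:  v_{1} + v_{4} + v_{5} = v_{0} + v_{2} — sig = [3:1,1]
  P = {0,2,10}:  v_{0} + v_{2} + v_{10} = v_{4} + 2·v_{6} — sig = [3:1,2]
  P = {3,4,5}:  v_{3} + v_{4} + v_{5} = 2·v_{0} + 2·v_{2} + v_{9} — sig = [3:1,2,2]
  P = {0,1,10}:  v_{0} + v_{1} + v_{10} = v_{4} + 3·v_{6} — sig = [3:1,3]
  P = {1,5,10}:  v_{1} + v_{5} + v_{10} = 2·v_{6} — sig = [3:2]
  P = {0,1,2,9}:  v_{0} + v_{1} + v_{2} + v_{9} = v_{3} — sig = [4:1]
  P = {4,6,8,9}:  v_{4} + v_{6} + v_{8} + v_{9} = v_{2} — sig = [4:1]
  P = {1,4,8,9}:  v_{1} + v_{4} + v_{8} + v_{9} = 2·v_{2} — sig = [4:2]
  P = {4,5,8,9,10}:  v_{4} + v_{5} + v_{8} + v_{9} + v_{10} = 0 — sig = [5:]

Sorted signature multiset PRS(X):
    [2:]
    [2:1]
    [2:1]
    [2:1,1]
    [2:1,1,1]
    [2:1,1,1,2]
    [2:1,1,2]
    [2:1,1,2]
    [2:1,1,2]
    [3:1]
    [3:1]
    [3:1,1]
    [3:1,1]
    [3:1,2]
    [3:1,2,2]
    [3:1,3]
    [3:2]
    [4:1]
    [4:1]
    [4:2]
    [5:]


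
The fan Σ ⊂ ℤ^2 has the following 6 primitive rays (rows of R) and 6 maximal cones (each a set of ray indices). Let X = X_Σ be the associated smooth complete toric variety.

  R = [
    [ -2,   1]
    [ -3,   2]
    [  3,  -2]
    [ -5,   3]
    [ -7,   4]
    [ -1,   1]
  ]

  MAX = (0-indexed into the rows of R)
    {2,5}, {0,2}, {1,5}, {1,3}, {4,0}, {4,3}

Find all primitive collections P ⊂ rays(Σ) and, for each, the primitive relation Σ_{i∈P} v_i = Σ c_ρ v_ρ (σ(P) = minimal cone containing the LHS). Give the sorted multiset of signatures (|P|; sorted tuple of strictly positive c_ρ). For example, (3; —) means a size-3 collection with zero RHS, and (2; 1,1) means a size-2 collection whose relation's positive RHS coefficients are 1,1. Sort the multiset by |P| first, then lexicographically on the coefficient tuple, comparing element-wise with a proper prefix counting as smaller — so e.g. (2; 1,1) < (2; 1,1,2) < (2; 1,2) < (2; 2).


The 9 primitive collections of Σ (r=6, n=2):

  {1,2}:  v_{1} + v_{2} = 0  →  sig = (2; —)
  {0,1}:  v_{0} + v_{1} = v_{3}  →  sig = (2; 1)
  {0,3}:  v_{0} + v_{3} = v_{4}  →  sig = (2; 1)
  {0,5}:  v_{0} + v_{5} = v_{1}  →  sig = (2; 1)
  {2,3}:  v_{2} + v_{3} = v_{0}  →  sig = (2; 1)
  {4,5}:  v_{4} + v_{5} = v_{1} + v_{3}  →  sig = (2; 1,1)
  {1,4}:  v_{1} + v_{4} = 2·v_{3}  →  sig = (2; 2)
  {2,4}:  v_{2} + v_{4} = 2·v_{0}  →  sig = (2; 2)
  {3,5}:  v_{3} + v_{5} = 2·v_{1}  →  sig = (2; 2)

so the primitive-relation signature multiset is
[(2; —), (2; 1), (2; 1), (2; 1), (2; 1), (2; 1,1), (2; 2), (2; 2), (2; 2)]


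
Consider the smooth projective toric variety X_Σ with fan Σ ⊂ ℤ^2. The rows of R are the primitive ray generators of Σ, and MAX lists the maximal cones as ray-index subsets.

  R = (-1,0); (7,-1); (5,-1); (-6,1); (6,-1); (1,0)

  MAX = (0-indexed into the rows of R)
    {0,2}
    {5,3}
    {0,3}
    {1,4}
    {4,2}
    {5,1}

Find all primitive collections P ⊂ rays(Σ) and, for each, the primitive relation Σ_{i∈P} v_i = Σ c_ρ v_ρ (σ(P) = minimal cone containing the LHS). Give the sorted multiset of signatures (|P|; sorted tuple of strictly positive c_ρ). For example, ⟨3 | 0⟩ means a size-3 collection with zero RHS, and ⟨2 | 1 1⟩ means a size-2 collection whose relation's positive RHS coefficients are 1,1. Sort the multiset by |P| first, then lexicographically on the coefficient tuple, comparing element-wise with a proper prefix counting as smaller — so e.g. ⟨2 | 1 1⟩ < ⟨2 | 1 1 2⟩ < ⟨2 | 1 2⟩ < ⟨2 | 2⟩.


9 collections generate NE(X_Σ); each relation:

  • {0,5}:  v_{0} + v_{5} = 0  ⇒ sig = ⟨2 | 0⟩
  • {3,4}:  v_{3} + v_{4} = 0  ⇒ sig = ⟨2 | 0⟩
  • {0,1}:  v_{0} + v_{1} = v_{4}  ⇒ sig = ⟨2 | 1⟩
  • {0,4}:  v_{0} + v_{4} = v_{2}  ⇒ sig = ⟨2 | 1⟩
  • {1,3}:  v_{1} + v_{3} = v_{5}  ⇒ sig = ⟨2 | 1⟩
  • {2,3}:  v_{2} + v_{3} = v_{0}  ⇒ sig = ⟨2 | 1⟩
  • {2,5}:  v_{2} + v_{5} = v_{4}  ⇒ sig = ⟨2 | 1⟩
  • {4,5}:  v_{4} + v_{5} = v_{1}  ⇒ sig = ⟨2 | 1⟩
  • {1,2}:  v_{1} + v_{2} = 2·v_{4}  ⇒ sig = ⟨2 | 2⟩

Signatures (|P|; sorted positive RHS coefficients), sorted:
    |P|=2: 9 collections, coeffs (), (), (1), (1), (1), (1), (1), (1), (2)


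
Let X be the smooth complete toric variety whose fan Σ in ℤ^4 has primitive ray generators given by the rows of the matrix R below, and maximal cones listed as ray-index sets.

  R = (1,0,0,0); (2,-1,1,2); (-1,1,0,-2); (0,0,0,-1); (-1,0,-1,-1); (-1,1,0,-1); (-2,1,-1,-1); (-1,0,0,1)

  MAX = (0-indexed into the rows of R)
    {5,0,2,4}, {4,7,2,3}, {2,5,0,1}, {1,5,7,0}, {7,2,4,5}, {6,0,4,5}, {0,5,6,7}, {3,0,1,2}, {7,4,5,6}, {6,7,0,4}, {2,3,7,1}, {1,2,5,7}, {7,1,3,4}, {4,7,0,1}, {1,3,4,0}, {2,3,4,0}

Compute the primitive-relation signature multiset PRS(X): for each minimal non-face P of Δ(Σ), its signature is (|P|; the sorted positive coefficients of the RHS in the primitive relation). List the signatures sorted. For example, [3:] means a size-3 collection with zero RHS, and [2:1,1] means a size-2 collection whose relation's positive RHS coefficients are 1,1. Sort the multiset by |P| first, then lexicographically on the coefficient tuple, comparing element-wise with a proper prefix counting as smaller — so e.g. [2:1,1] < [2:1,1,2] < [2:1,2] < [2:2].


The 9 primitive collections of Σ (r=8, n=4):

  P={3,5}:  v_{3} + v_{5} = v_{2}  so sig = [2:1]
  P={1,6}:  v_{1} + v_{6} = v_{0} + v_{7}  so sig = [2:1,1]
  P={3,6}:  v_{3} + v_{6} = v_{4} + v_{5}  so sig = [2:1,1]
  P={2,6}:  v_{2} + v_{6} = v_{4} + 2·v_{5}  so sig = [2:1,2]
  P={0,3,7}:  v_{0} + v_{3} + v_{7} = 0  so sig = [3:]
  P={1,4,5}:  v_{1} + v_{4} + v_{5} = 0  so sig = [3:]
  P={0,2,7}:  v_{0} + v_{2} + v_{7} = v_{5}  so sig = [3:1]
  P={1,2,4}:  v_{1} + v_{2} + v_{4} = v_{3}  so sig = [3:1]
  P={0,4,5,7}:  v_{0} + v_{4} + v_{5} + v_{7} = v_{6}  so sig = [4:1]

so the primitive-relation signature multiset is
{ [2:1],  [2:1,1] ×2,  [2:1,2],  [3:] ×2,  [3:1] ×2,  [4:1] }


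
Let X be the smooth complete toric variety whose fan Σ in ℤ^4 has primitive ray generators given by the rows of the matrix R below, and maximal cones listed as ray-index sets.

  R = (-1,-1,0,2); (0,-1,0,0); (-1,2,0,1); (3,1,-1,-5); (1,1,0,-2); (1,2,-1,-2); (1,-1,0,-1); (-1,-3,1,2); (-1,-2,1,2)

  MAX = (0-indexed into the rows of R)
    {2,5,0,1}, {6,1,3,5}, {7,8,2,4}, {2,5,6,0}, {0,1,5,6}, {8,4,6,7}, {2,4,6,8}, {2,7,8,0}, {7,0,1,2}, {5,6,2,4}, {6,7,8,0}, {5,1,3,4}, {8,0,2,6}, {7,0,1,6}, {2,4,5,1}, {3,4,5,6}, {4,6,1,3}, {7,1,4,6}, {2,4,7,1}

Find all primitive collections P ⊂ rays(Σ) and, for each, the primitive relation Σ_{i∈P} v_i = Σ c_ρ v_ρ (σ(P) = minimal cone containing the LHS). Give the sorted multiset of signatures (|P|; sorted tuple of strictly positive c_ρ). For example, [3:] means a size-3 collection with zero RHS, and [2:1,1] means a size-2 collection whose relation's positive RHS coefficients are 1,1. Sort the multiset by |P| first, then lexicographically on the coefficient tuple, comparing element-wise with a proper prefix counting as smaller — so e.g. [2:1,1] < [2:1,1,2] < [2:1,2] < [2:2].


11 minimal non-faces of Δ(Σ) (on 9 rays):

  P={0,4}:  v_{0} + v_{4} = 0 — sig = [2:]
  P={5,8}:  v_{5} + v_{8} = 0 — sig = [2:]
  P={1,8}:  v_{1} + v_{8} = v_{7} — sig = [2:1]
  P={5,7}:  v_{5} + v_{7} = v_{1} — sig = [2:1]
  P={2,3}:  v_{2} + v_{3} = v_{4} + v_{5} — sig = [2:1,1]
  P={0,3}:  v_{0} + v_{3} = v_{1} + v_{5} + v_{6} — sig = [2:1,1,1]
  P={3,8}:  v_{3} + v_{8} = v_{1} + v_{4} + v_{6} — sig = [2:1,1,1]
  P={3,7}:  v_{3} + v_{7} = 2·v_{1} + v_{4} + v_{6} — sig = [2:1,1,2]
  P={1,2,6}:  v_{1} + v_{2} + v_{6} = 0 — sig = [3:]
  P={2,6,7}:  v_{2} + v_{6} + v_{7} = v_{8} — sig = [3:1]
  P={1,4,5,6}:  v_{1} + v_{4} + v_{5} + v_{6} = v_{3} — sig = [4:1]

Signatures (|P|; sorted positive RHS coefficients), sorted:
[[2:], [2:], [2:1], [2:1], [2:1,1], [2:1,1,1], [2:1,1,1], [2:1,1,2], [3:], [3:1], [4:1]]


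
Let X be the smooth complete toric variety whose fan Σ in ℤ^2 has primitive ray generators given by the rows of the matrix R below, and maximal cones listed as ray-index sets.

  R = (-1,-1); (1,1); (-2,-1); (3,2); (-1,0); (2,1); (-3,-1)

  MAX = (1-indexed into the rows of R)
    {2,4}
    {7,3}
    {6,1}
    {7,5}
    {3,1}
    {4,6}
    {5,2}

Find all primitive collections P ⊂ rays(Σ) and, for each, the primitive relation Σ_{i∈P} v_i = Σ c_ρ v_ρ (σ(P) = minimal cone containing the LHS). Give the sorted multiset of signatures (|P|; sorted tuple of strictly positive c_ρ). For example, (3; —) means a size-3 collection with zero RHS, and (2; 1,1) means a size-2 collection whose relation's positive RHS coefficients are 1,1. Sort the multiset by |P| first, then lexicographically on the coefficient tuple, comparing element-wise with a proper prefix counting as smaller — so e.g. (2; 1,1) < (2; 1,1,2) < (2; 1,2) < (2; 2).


14 minimal non-faces of Δ(Σ) (on 7 rays):

  P = {1,2}:  v_{1} + v_{2} = 0  ⟹  sig = (2; —)
  P = {3,6}:  v_{3} + v_{6} = 0  ⟹  sig = (2; —)
  P = {1,4}:  v_{1} + v_{4} = v_{6}  ⟹  sig = (2; 1)
  P = {1,5}:  v_{1} + v_{5} = v_{3}  ⟹  sig = (2; 1)
  P = {2,3}:  v_{2} + v_{3} = v_{5}  ⟹  sig = (2; 1)
  P = {2,6}:  v_{2} + v_{6} = v_{4}  ⟹  sig = (2; 1)
  P = {3,4}:  v_{3} + v_{4} = v_{2}  ⟹  sig = (2; 1)
  P = {3,5}:  v_{3} + v_{5} = v_{7}  ⟹  sig = (2; 1)
  P = {5,6}:  v_{5} + v_{6} = v_{2}  ⟹  sig = (2; 1)
  P = {6,7}:  v_{6} + v_{7} = v_{5}  ⟹  sig = (2; 1)
  P = {4,7}:  v_{4} + v_{7} = v_{2} + v_{5}  ⟹  sig = (2; 1,1)
  P = {1,7}:  v_{1} + v_{7} = 2·v_{3}  ⟹  sig = (2; 2)
  P = {2,7}:  v_{2} + v_{7} = 2·v_{5}  ⟹  sig = (2; 2)
  P = {4,5}:  v_{4} + v_{5} = 2·v_{2}  ⟹  sig = (2; 2)

Signatures (|P|; sorted positive RHS coefficients), sorted:
[(2; —), (2; —), (2; 1), (2; 1), (2; 1), (2; 1), (2; 1), (2; 1), (2; 1), (2; 1), (2; 1,1), (2; 2), (2; 2), (2; 2)]


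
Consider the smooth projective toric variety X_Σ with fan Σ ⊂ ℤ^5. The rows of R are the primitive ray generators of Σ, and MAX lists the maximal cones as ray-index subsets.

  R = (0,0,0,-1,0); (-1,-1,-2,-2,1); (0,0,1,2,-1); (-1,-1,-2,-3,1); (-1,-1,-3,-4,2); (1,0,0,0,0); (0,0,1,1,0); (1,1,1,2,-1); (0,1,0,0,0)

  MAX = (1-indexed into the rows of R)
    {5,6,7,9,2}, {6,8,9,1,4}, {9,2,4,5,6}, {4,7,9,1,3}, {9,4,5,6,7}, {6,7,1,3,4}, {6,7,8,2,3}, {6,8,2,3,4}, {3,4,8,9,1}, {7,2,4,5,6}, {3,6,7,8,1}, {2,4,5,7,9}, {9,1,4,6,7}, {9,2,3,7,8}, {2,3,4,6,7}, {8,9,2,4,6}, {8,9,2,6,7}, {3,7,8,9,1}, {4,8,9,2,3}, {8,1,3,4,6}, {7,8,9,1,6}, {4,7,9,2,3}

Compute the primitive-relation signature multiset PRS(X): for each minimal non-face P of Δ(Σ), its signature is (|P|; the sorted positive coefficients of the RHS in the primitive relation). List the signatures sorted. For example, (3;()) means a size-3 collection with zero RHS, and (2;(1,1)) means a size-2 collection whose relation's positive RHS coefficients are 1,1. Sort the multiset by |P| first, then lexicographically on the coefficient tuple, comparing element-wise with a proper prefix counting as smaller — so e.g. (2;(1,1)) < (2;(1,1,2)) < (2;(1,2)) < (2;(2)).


7 collections generate NE(X_Σ); each relation:

  • {1,2}:  v_{1} + v_{2} = v_{4} ; sig = (2;(1))
  • {3,5}:  v_{3} + v_{5} = v_{2} ; sig = (2;(1))
  • {5,8}:  v_{5} + v_{8} = v_{2} + v_{6} + v_{9} ; sig = (2;(1,1,1))
  • {1,5}:  v_{1} + v_{5} = 2·v_{4} + v_{6} + v_{7} + v_{9} ; sig = (2;(1,1,1,2))
  • {4,7,8}:  v_{4} + v_{7} + v_{8} = 0 ; sig = (3;())
  • {3,6,9}:  v_{3} + v_{6} + v_{9} = v_{8} ; sig = (3;(1))
  • {2,4,6,7,9}:  v_{2} + v_{4} + v_{6} + v_{7} + v_{9} = v_{5} ; sig = (5;(1))

Hence PRS(X_Σ) =
{ (2;(1)) ×2,  (2;(1,1,1)),  (2;(1,1,1,2)),  (3;()),  (3;(1)),  (5;(1)) }


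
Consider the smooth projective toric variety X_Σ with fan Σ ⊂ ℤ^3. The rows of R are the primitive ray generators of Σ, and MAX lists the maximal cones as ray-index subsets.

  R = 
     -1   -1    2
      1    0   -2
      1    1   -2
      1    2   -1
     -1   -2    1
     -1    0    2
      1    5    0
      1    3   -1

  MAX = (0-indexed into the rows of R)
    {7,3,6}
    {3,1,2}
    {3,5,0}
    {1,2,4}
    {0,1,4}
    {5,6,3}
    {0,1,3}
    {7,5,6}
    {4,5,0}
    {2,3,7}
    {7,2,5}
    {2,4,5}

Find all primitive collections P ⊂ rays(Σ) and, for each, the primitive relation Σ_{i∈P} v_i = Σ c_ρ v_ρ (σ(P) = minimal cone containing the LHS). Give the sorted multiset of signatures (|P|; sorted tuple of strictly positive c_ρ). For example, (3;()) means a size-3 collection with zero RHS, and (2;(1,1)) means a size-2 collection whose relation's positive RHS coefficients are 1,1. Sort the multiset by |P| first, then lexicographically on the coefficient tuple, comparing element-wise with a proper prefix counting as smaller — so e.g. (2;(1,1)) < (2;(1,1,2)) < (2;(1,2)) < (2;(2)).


The 12 primitive collections of Σ (r=8, n=3):

  P={0,2}:  v_{0} + v_{2} = 0  →  sig = (2;())
  P={1,5}:  v_{1} + v_{5} = 0  →  sig = (2;())
  P={3,4}:  v_{3} + v_{4} = 0  →  sig = (2;())
  P={0,7}:  v_{0} + v_{7} = v_{3} + v_{5}  →  sig = (2;(1,1))
  P={1,6}:  v_{1} + v_{6} = v_{3} + v_{7}  →  sig = (2;(1,1))
  P={1,7}:  v_{1} + v_{7} = v_{2} + v_{3}  →  sig = (2;(1,1))
  P={4,6}:  v_{4} + v_{6} = v_{5} + v_{7}  →  sig = (2;(1,1))
  P={4,7}:  v_{4} + v_{7} = v_{2} + v_{5}  →  sig = (2;(1,1))
  P={2,6}:  v_{2} + v_{6} = 2·v_{7}  →  sig = (2;(2))
  P={0,6}:  v_{0} + v_{6} = 2·v_{3} + 2·v_{5}  →  sig = (2;(2,2))
  P={2,3,5}:  v_{2} + v_{3} + v_{5} = v_{7}  →  sig = (3;(1))
  P={3,5,7}:  v_{3} + v_{5} + v_{7} = v_{6}  →  sig = (3;(1))

Hence PRS(X_Σ) =
{ (2;()) ×3,  (2;(1,1)) ×5,  (2;(2)),  (2;(2,2)),  (3;(1)) ×2 }


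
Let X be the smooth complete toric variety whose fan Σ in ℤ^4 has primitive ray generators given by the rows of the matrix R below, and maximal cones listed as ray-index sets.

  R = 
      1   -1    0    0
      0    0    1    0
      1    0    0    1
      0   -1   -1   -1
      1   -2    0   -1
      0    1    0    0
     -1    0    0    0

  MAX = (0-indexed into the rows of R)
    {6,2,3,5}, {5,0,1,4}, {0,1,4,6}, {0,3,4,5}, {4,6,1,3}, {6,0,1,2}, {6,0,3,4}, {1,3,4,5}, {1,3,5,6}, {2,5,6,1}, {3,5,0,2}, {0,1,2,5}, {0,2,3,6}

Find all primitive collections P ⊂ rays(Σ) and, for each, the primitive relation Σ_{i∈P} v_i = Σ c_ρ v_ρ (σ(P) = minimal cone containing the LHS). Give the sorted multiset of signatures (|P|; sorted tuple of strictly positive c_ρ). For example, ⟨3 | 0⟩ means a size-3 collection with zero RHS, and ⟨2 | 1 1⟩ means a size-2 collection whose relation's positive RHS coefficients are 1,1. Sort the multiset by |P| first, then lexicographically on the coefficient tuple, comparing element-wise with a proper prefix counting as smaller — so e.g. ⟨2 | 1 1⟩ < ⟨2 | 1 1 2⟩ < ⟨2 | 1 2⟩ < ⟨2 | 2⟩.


Σ has 5 primitive collections:

  P={2,4}:  v_{2} + v_{4} = 2·v_{0}  so sig = ⟨2 | 2⟩
  P={0,5,6}:  v_{0} + v_{5} + v_{6} = 0  so sig = ⟨3 | 0⟩
  P={0,1,3}:  v_{0} + v_{1} + v_{3} = v_{4}  so sig = ⟨3 | 1⟩
  P={1,2,3}:  v_{1} + v_{2} + v_{3} = v_{0}  so sig = ⟨3 | 1⟩
  P={4,5,6}:  v_{4} + v_{5} + v_{6} = v_{1} + v_{3}  so sig = ⟨3 | 1 1⟩

Signatures (|P|; sorted positive RHS coefficients), sorted:
{ ⟨2 | 2⟩,  ⟨3 | 0⟩,  ⟨3 | 1⟩ ×2,  ⟨3 | 1 1⟩ }


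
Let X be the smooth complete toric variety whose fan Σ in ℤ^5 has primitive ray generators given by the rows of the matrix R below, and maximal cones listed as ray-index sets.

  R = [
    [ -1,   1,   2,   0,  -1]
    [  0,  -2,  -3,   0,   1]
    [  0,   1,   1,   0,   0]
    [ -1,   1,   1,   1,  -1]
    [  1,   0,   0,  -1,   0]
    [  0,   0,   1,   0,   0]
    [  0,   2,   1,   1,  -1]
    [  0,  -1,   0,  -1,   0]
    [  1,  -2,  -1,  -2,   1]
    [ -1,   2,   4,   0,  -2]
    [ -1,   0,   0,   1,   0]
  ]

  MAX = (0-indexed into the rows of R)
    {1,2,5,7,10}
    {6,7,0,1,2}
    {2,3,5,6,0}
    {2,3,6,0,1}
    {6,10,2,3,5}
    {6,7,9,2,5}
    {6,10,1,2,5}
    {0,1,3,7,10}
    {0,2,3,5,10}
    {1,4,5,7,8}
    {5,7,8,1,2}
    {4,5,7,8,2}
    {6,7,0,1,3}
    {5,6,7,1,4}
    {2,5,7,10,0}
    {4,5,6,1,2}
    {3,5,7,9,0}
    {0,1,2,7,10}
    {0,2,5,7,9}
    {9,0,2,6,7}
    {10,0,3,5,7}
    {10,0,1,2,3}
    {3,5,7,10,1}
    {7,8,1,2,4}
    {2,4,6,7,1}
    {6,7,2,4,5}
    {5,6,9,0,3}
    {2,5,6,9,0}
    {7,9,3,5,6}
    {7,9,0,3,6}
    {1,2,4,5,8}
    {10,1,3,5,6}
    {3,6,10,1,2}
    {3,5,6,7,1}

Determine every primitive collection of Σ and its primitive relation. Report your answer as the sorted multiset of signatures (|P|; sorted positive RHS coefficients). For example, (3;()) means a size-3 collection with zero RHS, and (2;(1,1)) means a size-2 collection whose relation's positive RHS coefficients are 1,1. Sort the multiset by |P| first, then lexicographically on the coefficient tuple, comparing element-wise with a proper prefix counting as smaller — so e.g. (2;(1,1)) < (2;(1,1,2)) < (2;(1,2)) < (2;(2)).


20 minimal non-faces of Δ(Σ) (on 11 rays):

  • {4,10}:  v_{4} + v_{10} = 0  ⟹  sig = (2;())
  • {3,8}:  v_{3} + v_{8} = v_{7}  ⟹  sig = (2;(1))
  • {6,8}:  v_{6} + v_{8} = v_{4}  ⟹  sig = (2;(1))
  • {1,9}:  v_{1} + v_{9} = v_{3} + v_{7}  ⟹  sig = (2;(1,1))
  • {3,4}:  v_{3} + v_{4} = v_{6} + v_{7}  ⟹  sig = (2;(1,1))
  • {9,10}:  v_{9} + v_{10} = v_{0} + v_{3} + v_{5}  ⟹  sig = (2;(1,1,1))
  • {8,10}:  v_{8} + v_{10} = v_{1} + v_{2} + v_{5} + v_{7}  ⟹  sig = (2;(1,1,1,1))
  • {8,9}:  v_{8} + v_{9} = v_{2} + v_{5} + v_{6} + 3·v_{7}  ⟹  sig = (2;(1,1,1,3))
  • {0,4}:  v_{0} + v_{4} = v_{2} + v_{6} + 2·v_{7}  ⟹  sig = (2;(1,1,2))
  • {4,9}:  v_{4} + v_{9} = v_{2} + v_{5} + 2·v_{6} + 3·v_{7}  ⟹  sig = (2;(1,1,2,3))
  • {0,8}:  v_{0} + v_{8} = v_{2} + 2·v_{7}  ⟹  sig = (2;(1,2))
  • {2,3,7}:  v_{2} + v_{3} + v_{7} = v_{0}  ⟹  sig = (3;(1))
  • {6,7,10}:  v_{6} + v_{7} + v_{10} = v_{3}  ⟹  sig = (3;(1))
  • {0,1,5}:  v_{0} + v_{1} + v_{5} = v_{7} + v_{10}  ⟹  sig = (3;(1,1))
  • {2,3,9}:  v_{2} + v_{3} + v_{9} = 2·v_{0} + v_{5} + v_{6}  ⟹  sig = (3;(1,1,2))
  • {0,6,10}:  v_{0} + v_{6} + v_{10} = v_{2} + 2·v_{3}  ⟹  sig = (3;(1,2))
  • {0,5,6,7}:  v_{0} + v_{5} + v_{6} + v_{7} = v_{9}  ⟹  sig = (4;(1))
  • {1,2,3,5}:  v_{1} + v_{2} + v_{3} + v_{5} = v_{10}  ⟹  sig = (4;(1))
  • {1,2,5,6,7}:  v_{1} + v_{2} + v_{5} + v_{6} + v_{7} = 0  ⟹  sig = (5;())
  • {1,2,4,5,7}:  v_{1} + v_{2} + v_{4} + v_{5} + v_{7} = v_{8}  ⟹  sig = (5;(1))

so the primitive-relation signature multiset is
    |P|=2: 11 collections, coeffs (), (1), (1), (1,1), (1,1), (1,1,1), (1,1,1,1), (1,1,1,3), (1,1,2), (1,1,2,3), (1,2)
    |P|=3: 5 collections, coeffs (1), (1), (1,1), (1,1,2), (1,2)
    |P|=4: 2 collections, coeffs (1), (1)
    |P|=5: 2 collections, coeffs (), (1)


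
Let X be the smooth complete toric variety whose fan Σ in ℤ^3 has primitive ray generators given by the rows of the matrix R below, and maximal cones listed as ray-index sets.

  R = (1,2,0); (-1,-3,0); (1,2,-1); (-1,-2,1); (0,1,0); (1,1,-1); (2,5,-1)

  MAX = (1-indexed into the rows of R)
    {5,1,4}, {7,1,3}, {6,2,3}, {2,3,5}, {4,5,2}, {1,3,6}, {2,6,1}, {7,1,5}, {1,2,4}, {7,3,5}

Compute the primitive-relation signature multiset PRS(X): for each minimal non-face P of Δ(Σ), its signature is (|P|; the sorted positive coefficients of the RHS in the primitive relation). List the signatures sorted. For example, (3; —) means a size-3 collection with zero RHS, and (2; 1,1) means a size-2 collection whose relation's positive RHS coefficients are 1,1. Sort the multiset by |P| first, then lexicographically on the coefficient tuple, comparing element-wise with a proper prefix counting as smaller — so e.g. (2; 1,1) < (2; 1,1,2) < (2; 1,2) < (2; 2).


Δ(Σ) — 7 vertices, 9 min non-faces:

  P = {3,4}:  v_{3} + v_{4} = 0 ; sig = (2; —)
  P = {2,7}:  v_{2} + v_{7} = v_{3} ; sig = (2; 1)
  P = {5,6}:  v_{5} + v_{6} = v_{3} ; sig = (2; 1)
  P = {4,6}:  v_{4} + v_{6} = v_{1} + v_{2} ; sig = (2; 1,1)
  P = {4,7}:  v_{4} + v_{7} = v_{1} + v_{5} ; sig = (2; 1,1)
  P = {6,7}:  v_{6} + v_{7} = v_{1} + 2·v_{3} ; sig = (2; 1,2)
  P = {1,2,5}:  v_{1} + v_{2} + v_{5} = 0 ; sig = (3; —)
  P = {1,2,3}:  v_{1} + v_{2} + v_{3} = v_{6} ; sig = (3; 1)
  P = {1,3,5}:  v_{1} + v_{3} + v_{5} = v_{7} ; sig = (3; 1)

Hence PRS(X_Σ) =
    |P|=2: 6 collections, coeffs (), (1), (1), (1,1), (1,1), (1,2)
    |P|=3: 3 collections, coeffs (), (1), (1)


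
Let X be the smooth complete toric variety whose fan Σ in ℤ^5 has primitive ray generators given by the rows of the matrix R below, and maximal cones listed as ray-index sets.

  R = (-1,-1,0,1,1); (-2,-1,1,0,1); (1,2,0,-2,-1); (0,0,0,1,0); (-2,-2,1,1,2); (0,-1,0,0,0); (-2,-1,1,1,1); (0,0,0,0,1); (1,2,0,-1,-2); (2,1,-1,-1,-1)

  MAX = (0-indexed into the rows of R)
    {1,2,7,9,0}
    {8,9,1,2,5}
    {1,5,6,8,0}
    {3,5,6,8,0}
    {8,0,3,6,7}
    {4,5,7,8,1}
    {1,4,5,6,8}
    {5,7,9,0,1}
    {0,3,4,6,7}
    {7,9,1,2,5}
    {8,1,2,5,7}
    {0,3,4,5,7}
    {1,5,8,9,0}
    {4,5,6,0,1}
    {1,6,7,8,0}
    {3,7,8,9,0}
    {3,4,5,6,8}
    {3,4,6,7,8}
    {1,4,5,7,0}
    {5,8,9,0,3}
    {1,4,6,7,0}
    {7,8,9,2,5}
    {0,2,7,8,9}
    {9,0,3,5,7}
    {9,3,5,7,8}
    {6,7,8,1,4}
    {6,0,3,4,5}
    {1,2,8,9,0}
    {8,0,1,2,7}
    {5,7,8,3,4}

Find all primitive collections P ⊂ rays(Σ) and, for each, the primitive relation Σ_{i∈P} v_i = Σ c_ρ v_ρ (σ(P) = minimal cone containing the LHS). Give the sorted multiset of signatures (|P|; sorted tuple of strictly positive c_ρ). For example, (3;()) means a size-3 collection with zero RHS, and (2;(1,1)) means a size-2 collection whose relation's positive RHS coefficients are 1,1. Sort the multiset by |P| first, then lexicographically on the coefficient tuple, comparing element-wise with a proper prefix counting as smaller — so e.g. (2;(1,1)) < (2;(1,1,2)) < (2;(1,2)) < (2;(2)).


11 collections generate NE(X_Σ); each relation:

  {6,9}:  v_{6} + v_{9} = 0  so sig = (2;())
  {1,3}:  v_{1} + v_{3} = v_{6}  so sig = (2;(1))
  {2,3}:  v_{2} + v_{3} = v_{7} + v_{8}  so sig = (2;(1,1))
  {4,9}:  v_{4} + v_{9} = v_{5} + v_{7}  so sig = (2;(1,1))
  {2,6}:  v_{2} + v_{6} = v_{1} + v_{7} + v_{8}  so sig = (2;(1,1,1))
  {2,4}:  v_{2} + v_{4} = v_{1} + v_{5} + 2·v_{7} + v_{8}  so sig = (2;(1,1,1,2))
  {0,4,8}:  v_{0} + v_{4} + v_{8} = v_{6}  so sig = (3;(1))
  {5,6,7}:  v_{5} + v_{6} + v_{7} = v_{4}  so sig = (3;(1))
  {0,2,5}:  v_{0} + v_{2} + v_{5} = v_{1} + v_{9}  so sig = (3;(1,1))
  {0,5,7,8}:  v_{0} + v_{5} + v_{7} + v_{8} = 0  so sig = (4;())
  {1,7,8,9}:  v_{1} + v_{7} + v_{8} + v_{9} = v_{2}  so sig = (4;(1))

Hence PRS(X_Σ) =
    |P|=2: 6 collections, coeffs (), (1), (1,1), (1,1), (1,1,1), (1,1,1,2)
    |P|=3: 3 collections, coeffs (1), (1), (1,1)
    |P|=4: 2 collections, coeffs (), (1)
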